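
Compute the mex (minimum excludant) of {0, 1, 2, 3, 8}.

4

The values 0, 1, 2, 3 are all present; 4 is the first non-negative integer missing from the set.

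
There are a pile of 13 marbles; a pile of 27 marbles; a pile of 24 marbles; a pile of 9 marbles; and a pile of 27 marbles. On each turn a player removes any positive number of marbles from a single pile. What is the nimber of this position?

Nim-sum: 13 XOR 27 XOR 24 XOR 9 XOR 27 = 28.

28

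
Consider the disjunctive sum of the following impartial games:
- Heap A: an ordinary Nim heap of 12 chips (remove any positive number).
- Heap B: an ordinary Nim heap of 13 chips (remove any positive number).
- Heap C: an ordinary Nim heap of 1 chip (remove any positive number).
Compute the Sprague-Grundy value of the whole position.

Heap A is a plain Nim heap of size 12, so its Grundy value is 12.
Heap B is a plain Nim heap of size 13, so its Grundy value is 13.
Heap C is a plain Nim heap of size 1, so its Grundy value is 1.
The value of a disjunctive sum is the nim-sum of the parts.
Combined value = 12 XOR 13 XOR 1 = 0.

0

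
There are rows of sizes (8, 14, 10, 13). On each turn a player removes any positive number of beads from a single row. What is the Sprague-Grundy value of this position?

Compute the nim-sum pairwise:
8 XOR 14 = 6
6 XOR 10 = 12
12 XOR 13 = 1

1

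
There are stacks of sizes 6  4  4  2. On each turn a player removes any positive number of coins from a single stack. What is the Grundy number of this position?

In binary:
  110  (6)
  100  (4)
  100  (4)
  010  (2)
  ---
  100  (4)

4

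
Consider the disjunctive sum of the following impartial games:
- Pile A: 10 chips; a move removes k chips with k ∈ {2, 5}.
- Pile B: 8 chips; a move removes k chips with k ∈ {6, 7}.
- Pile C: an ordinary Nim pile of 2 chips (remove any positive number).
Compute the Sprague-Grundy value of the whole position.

2

For pile A, compute g(0), g(1), … with moves {2, 5}:
k:     0  1  2  3  4  5  6  7  8  9 10
g(k):  0  0  1  1  0  2  1  0  0  1  1
So g(10) = 1.
Grundy values for pile B (subtraction set {6, 7}):
g(0) = mex{} = 0
g(1) = mex{} = 0
g(2) = mex{} = 0
g(3) = mex{} = 0
g(4) = mex{} = 0
g(5) = mex{} = 0
g(6) = mex{0} = 1
g(7) = mex{0} = 1
g(8) = mex{0} = 1
So g(8) = 1.
Pile C is a plain Nim pile of size 2, so its Grundy value is 2.
By the Sprague-Grundy theorem, the Grundy value of a sum of independent games is the XOR of the component values.
Combined value = 1 ⊕ 1 ⊕ 2 = 2.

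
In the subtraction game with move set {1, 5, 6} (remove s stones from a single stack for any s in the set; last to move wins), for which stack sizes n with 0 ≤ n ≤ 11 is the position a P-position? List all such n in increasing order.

0, 2, 4, 11

Build the Grundy sequence with g(k) = mex{g(k−s) : s ∈ {1, 5, 6}, s ≤ k}:
g(0) = mex{} = 0
g(1) = mex{0} = 1
g(2) = mex{1} = 0
g(3) = mex{0} = 1
g(4) = mex{1} = 0
g(5) = mex{0} = 1
g(6) = mex{0,1} = 2
g(7) = mex{0,1,2} = 3
g(8) = mex{0,1,3} = 2
g(9) = mex{0,1,2} = 3
g(10) = mex{0,1,3} = 2
g(11) = mex{1,2} = 0
The P-positions (g = 0) in 0..11 are 0, 2, 4, 11.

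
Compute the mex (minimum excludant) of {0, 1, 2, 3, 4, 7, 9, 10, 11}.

The values 0, 1, 2, 3, 4 are all present; 5 is the first non-negative integer missing from the set.

5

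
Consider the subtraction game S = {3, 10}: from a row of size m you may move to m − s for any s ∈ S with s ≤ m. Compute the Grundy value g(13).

0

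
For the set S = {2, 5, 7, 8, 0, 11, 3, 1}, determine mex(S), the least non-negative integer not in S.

4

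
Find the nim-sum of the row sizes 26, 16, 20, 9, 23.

0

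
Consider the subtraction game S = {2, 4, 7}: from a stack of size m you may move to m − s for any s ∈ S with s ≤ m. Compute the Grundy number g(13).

2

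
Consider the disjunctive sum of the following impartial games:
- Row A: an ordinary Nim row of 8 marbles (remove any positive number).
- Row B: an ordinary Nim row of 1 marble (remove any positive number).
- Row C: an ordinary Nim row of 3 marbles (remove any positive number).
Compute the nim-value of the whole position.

Row A is a plain Nim row of size 8, so its Grundy value is 8.
Row B is a plain Nim row of size 1, so its Grundy value is 1.
Row C is a plain Nim row of size 3, so its Grundy value is 3.
The value of a disjunctive sum is the nim-sum of the parts.
Combined value = 8 XOR 1 XOR 3 = 10.

10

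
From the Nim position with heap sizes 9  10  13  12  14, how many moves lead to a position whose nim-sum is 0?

Write each in binary and XOR column by column:
  1001  (9)
  1010  (10)
  1101  (13)
  1100  (12)
  1110  (14)
  ----
  1100  (12)
The overall nim-sum is X = 12. A heap of size p has a winning move iff p XOR X < p (reduce it to p XOR X).
  9: 9 XOR 12 = 5 < 9 — winning move (to 5).
  10: 10 XOR 12 = 6 < 10 — winning move (to 6).
  13: 13 XOR 12 = 1 < 13 — winning move (to 1).
  12: 12 XOR 12 = 0 < 12 — winning move (to 0).
  14: 14 XOR 12 = 2 < 14 — winning move (to 2).
That gives 5 winning moves.

5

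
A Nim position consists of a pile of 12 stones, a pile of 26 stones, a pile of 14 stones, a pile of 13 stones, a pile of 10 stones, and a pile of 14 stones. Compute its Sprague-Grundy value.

Nim-sum: 12 ⊕ 26 ⊕ 14 ⊕ 13 ⊕ 10 ⊕ 14 = 17.

17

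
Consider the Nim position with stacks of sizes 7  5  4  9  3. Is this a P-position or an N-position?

N-position

In binary:
  0111  (7)
  0101  (5)
  0100  (4)
  1001  (9)
  0011  (3)
  ----
  1100  (12)
The nim-sum is 12 ≠ 0, so this is an N-position: the player to move can win.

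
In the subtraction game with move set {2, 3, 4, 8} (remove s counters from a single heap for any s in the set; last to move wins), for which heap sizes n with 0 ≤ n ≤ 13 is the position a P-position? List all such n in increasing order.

Compute g(0), g(1), … for moves {2, 3, 4, 8}:
k:     0  1  2  3  4  5  6  7  8  9 10 11 12 13
g(k):  0  0  1  1  2  2  0  0  1  1  2  2  0  0
The P-positions (g = 0) in 0..13 are 0, 1, 6, 7, 12, 13.

0, 1, 6, 7, 12, 13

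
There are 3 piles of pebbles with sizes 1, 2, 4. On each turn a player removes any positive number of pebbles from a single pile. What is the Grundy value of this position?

In binary:
  001  (1)
  010  (2)
  100  (4)
  ---
  111  (7)

7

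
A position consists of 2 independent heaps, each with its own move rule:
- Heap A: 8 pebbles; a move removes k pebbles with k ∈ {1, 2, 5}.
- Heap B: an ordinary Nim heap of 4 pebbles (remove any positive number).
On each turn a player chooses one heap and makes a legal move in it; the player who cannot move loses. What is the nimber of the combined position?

For heap A, compute g(0), g(1), … with moves {1, 2, 5}:
k:     0  1  2  3  4  5  6  7  8
g(k):  0  1  2  0  1  2  0  1  2
So g(8) = 2.
Heap B is a plain Nim heap of size 4, so its Grundy value is 4.
The value of a disjunctive sum is the nim-sum of the parts.
Combined value = 2 ⊕ 4 = 6.

6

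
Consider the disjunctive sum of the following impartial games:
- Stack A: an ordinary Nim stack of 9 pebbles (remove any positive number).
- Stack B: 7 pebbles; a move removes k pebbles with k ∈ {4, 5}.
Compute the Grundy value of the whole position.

Stack A is a plain Nim stack of size 9, so its Grundy value is 9.
Grundy values for stack B (subtraction set {4, 5}):
g(0) = mex{} = 0
g(1) = mex{} = 0
g(2) = mex{} = 0
g(3) = mex{} = 0
g(4) = mex{0} = 1
g(5) = mex{0} = 1
g(6) = mex{0} = 1
g(7) = mex{0} = 1
So g(7) = 1.
By the Sprague-Grundy theorem, the Grundy value of a sum of independent games is the XOR of the component values.
Combined value = 9 XOR 1 = 8.

8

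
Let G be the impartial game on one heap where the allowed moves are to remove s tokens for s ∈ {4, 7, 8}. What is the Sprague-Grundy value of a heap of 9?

Compute g(0), g(1), … for moves {4, 7, 8}:
k:     0  1  2  3  4  5  6  7  8  9
g(k):  0  0  0  0  1  1  1  1  2  2
So g(9) = 2.

2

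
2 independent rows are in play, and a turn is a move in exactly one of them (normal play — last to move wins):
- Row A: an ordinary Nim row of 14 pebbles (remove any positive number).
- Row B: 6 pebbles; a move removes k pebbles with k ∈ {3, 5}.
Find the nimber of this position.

12

Row A is a plain Nim row of size 14, so its Grundy value is 14.
Build the Grundy sequence for row B with g(k) = mex{g(k−s) : s ∈ {3, 5}, s ≤ k}:
k:     0  1  2  3  4  5  6
g(k):  0  0  0  1  1  1  2
So g(6) = 2.
The value of a disjunctive sum is the nim-sum of the parts.
Combined value = 14 ⊕ 2 = 12.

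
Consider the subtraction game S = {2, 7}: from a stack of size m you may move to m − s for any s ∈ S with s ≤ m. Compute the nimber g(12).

1

Grundy values for subtraction set {2, 7}:
k:     0  1  2  3  4  5  6  7  8  9 10 11 12
g(k):  0  0  1  1  0  0  1  1  2  0  0  1  1
So g(12) = 1.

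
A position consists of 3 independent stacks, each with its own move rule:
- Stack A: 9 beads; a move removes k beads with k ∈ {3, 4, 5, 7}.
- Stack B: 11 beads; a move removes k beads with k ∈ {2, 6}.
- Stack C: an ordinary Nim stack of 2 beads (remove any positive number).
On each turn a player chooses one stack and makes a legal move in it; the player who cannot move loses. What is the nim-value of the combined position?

Grundy values for stack A (subtraction set {3, 4, 5, 7}):
g(0) = mex{} = 0
g(1) = mex{} = 0
g(2) = mex{} = 0
g(3) = mex{0} = 1
g(4) = mex{0} = 1
g(5) = mex{0} = 1
g(6) = mex{0,1} = 2
g(7) = mex{0,1} = 2
g(8) = mex{0,1} = 2
g(9) = mex{0,1,2} = 3
So g(9) = 3.
Grundy values for stack B (subtraction set {2, 6}):
k:     0  1  2  3  4  5  6  7  8  9 10 11
g(k):  0  0  1  1  0  0  1  1  0  0  1  1
So g(11) = 1.
Stack C is a plain Nim stack of size 2, so its Grundy value is 2.
The value of a disjunctive sum is the nim-sum of the parts.
Combined value = 3 ⊕ 1 ⊕ 2 = 0.

0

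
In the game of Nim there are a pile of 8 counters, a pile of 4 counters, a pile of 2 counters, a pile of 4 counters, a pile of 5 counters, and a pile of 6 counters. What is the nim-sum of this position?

Compute the nim-sum pairwise:
8 ^ 4 = 12
12 ^ 2 = 14
14 ^ 4 = 10
10 ^ 5 = 15
15 ^ 6 = 9

9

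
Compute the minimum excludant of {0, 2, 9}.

1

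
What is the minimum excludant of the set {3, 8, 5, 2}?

0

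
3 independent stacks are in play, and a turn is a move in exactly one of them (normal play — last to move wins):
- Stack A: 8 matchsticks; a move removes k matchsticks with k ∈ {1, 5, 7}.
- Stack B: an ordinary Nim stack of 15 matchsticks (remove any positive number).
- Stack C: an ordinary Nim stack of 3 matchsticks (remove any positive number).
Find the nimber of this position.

For stack A, compute g(0), g(1), … with moves {1, 5, 7}:
k:     0  1  2  3  4  5  6  7  8
g(k):  0  1  0  1  0  1  0  1  0
So g(8) = 0.
Stack B is a plain Nim stack of size 15, so its Grundy value is 15.
Stack C is a plain Nim stack of size 3, so its Grundy value is 3.
By the Sprague-Grundy theorem, the Grundy value of a sum of independent games is the XOR of the component values.
Combined value = 0 ⊕ 15 ⊕ 3 = 12.

12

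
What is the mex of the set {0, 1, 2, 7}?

3

The values 0, 1, 2 are all present; 3 is the first non-negative integer missing from the set.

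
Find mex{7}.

0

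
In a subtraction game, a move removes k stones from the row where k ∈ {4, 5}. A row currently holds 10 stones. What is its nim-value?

0

Compute g(0), g(1), … for moves {4, 5}:
k:     0  1  2  3  4  5  6  7  8  9 10
g(k):  0  0  0  0  1  1  1  1  2  0  0
So g(10) = 0.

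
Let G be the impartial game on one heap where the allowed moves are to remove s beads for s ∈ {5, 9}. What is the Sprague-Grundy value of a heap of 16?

0

Build the Grundy sequence with g(k) = mex{g(k−s) : s ∈ {5, 9}, s ≤ k}:
k:     0  1  2  3  4  5  6  7  8  9 10 11 12 13 14 15 16
g(k):  0  0  0  0  0  1  1  1  1  1  2  2  2  2  0  0  0
So g(16) = 0.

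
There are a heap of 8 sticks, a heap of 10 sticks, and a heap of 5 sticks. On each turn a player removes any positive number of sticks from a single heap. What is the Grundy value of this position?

Compute the nim-sum pairwise:
8 ^ 10 = 2
2 ^ 5 = 7

7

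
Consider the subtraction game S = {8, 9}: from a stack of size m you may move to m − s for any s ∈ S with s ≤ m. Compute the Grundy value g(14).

1

Grundy values for subtraction set {8, 9}:
k:     0  1  2  3  4  5  6  7  8  9 10 11 12 13 14
g(k):  0  0  0  0  0  0  0  0  1  1  1  1  1  1  1
So g(14) = 1.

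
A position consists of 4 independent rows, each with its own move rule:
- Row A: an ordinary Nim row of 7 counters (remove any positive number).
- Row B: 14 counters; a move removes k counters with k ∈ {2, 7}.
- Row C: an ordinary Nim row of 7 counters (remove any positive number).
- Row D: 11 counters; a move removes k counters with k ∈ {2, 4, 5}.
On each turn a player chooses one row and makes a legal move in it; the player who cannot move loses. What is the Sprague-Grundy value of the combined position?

Row A is a plain Nim row of size 7, so its Grundy value is 7.
Grundy values for row B (subtraction set {2, 7}):
k:     0  1  2  3  4  5  6  7  8  9 10 11 12 13 14
g(k):  0  0  1  1  0  0  1  1  2  0  0  1  1  0  0
So g(14) = 0.
Row C is a plain Nim row of size 7, so its Grundy value is 7.
Build the Grundy sequence for row D with g(k) = mex{g(k−s) : s ∈ {2, 4, 5}, s ≤ k}:
k:     0  1  2  3  4  5  6  7  8  9 10 11
g(k):  0  0  1  1  2  2  3  0  0  1  1  2
So g(11) = 2.
By the Sprague-Grundy theorem, the Grundy value of a sum of independent games is the XOR of the component values.
Combined value = 7 XOR 0 XOR 7 XOR 2 = 2.

2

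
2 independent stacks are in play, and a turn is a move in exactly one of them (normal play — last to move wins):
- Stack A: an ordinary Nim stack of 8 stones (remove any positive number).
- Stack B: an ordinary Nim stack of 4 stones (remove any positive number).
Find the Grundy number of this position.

12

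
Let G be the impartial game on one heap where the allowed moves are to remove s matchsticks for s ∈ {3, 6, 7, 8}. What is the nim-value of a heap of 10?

Compute g(0), g(1), … for moves {3, 6, 7, 8}:
g(0) = mex{} = 0
g(1) = mex{} = 0
g(2) = mex{} = 0
g(3) = mex{0} = 1
g(4) = mex{0} = 1
g(5) = mex{0} = 1
g(6) = mex{0,1} = 2
g(7) = mex{0,1} = 2
g(8) = mex{0,1} = 2
g(9) = mex{0,1,2} = 3
g(10) = mex{0,1,2} = 3
So g(10) = 3.

3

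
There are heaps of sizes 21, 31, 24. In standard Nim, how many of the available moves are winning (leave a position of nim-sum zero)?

3

Compute the nim-sum pairwise:
21 XOR 31 = 10
10 XOR 24 = 18
The overall nim-sum is X = 18. A heap of size p has a winning move iff p XOR X < p (reduce it to p XOR X).
  21: 21 XOR 18 = 7 < 21 — winning move (to 7).
  31: 31 XOR 18 = 13 < 31 — winning move (to 13).
  24: 24 XOR 18 = 10 < 24 — winning move (to 10).
That gives 3 winning moves.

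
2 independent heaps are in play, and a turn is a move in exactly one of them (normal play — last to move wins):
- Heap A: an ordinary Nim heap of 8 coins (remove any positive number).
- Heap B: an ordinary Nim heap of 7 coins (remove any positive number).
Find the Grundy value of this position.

Heap A is a plain Nim heap of size 8, so its Grundy value is 8.
Heap B is a plain Nim heap of size 7, so its Grundy value is 7.
By the Sprague-Grundy theorem, the Grundy value of a sum of independent games is the XOR of the component values.
Combined value = 8 XOR 7 = 15.

15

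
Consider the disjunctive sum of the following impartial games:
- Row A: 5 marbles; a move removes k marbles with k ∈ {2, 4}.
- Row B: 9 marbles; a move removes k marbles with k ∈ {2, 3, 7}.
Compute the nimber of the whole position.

Grundy values for row A (subtraction set {2, 4}):
g(0) = mex{} = 0
g(1) = mex{} = 0
g(2) = mex{0} = 1
g(3) = mex{0} = 1
g(4) = mex{0,1} = 2
g(5) = mex{0,1} = 2
So g(5) = 2.
Grundy values for row B (subtraction set {2, 3, 7}):
k:     0  1  2  3  4  5  6  7  8  9
g(k):  0  0  1  1  2  0  0  1  1  2
So g(9) = 2.
By the Sprague-Grundy theorem, the Grundy value of a sum of independent games is the XOR of the component values.
Combined value = 2 XOR 2 = 0.

0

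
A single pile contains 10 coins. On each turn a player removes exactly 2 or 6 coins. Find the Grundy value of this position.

1

Grundy values for subtraction set {2, 6}:
k:     0  1  2  3  4  5  6  7  8  9 10
g(k):  0  0  1  1  0  0  1  1  0  0  1
So g(10) = 1.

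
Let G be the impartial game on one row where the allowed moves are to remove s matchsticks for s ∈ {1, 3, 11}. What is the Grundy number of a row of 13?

Grundy values for subtraction set {1, 3, 11}:
g(0) = mex{} = 0
g(1) = mex{0} = 1
g(2) = mex{1} = 0
g(3) = mex{0} = 1
g(4) = mex{1} = 0
g(5) = mex{0} = 1
g(6) = mex{1} = 0
g(7) = mex{0} = 1
g(8) = mex{1} = 0
g(9) = mex{0} = 1
g(10) = mex{1} = 0
g(11) = mex{0} = 1
g(12) = mex{1} = 0
g(13) = mex{0} = 1
So g(13) = 1.

1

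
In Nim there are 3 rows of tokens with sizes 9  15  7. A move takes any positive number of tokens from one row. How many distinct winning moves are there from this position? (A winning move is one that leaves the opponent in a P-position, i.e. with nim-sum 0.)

Compute the nim-sum pairwise:
9 ⊕ 15 = 6
6 ⊕ 7 = 1
The overall nim-sum is X = 1. A row of size p has a winning move iff p XOR X < p (reduce it to p XOR X).
  9: 9 XOR 1 = 8 < 9 — winning move (to 8).
  15: 15 XOR 1 = 14 < 15 — winning move (to 14).
  7: 7 XOR 1 = 6 < 7 — winning move (to 6).
That gives 3 winning moves.

3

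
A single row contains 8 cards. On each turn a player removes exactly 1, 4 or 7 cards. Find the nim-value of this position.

Grundy values for subtraction set {1, 4, 7}:
g(0) = mex{} = 0
g(1) = mex{0} = 1
g(2) = mex{1} = 0
g(3) = mex{0} = 1
g(4) = mex{0,1} = 2
g(5) = mex{1,2} = 0
g(6) = mex{0} = 1
g(7) = mex{0,1} = 2
g(8) = mex{1,2} = 0
So g(8) = 0.

0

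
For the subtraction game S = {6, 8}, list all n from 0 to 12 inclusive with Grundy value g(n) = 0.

0, 1, 2, 3, 4, 5

Compute g(0), g(1), … for moves {6, 8}:
g(0) = mex{} = 0
g(1) = mex{} = 0
g(2) = mex{} = 0
g(3) = mex{} = 0
g(4) = mex{} = 0
g(5) = mex{} = 0
g(6) = mex{0} = 1
g(7) = mex{0} = 1
g(8) = mex{0} = 1
g(9) = mex{0} = 1
g(10) = mex{0} = 1
g(11) = mex{0} = 1
g(12) = mex{0,1} = 2
The P-positions (g = 0) in 0..12 are 0, 1, 2, 3, 4, 5.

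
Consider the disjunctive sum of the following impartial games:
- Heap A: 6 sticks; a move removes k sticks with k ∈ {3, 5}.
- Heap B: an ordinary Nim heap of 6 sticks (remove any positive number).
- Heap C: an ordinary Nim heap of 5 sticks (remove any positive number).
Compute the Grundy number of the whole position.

For heap A, compute g(0), g(1), … with moves {3, 5}:
g(0) = mex{} = 0
g(1) = mex{} = 0
g(2) = mex{} = 0
g(3) = mex{0} = 1
g(4) = mex{0} = 1
g(5) = mex{0} = 1
g(6) = mex{0,1} = 2
So g(6) = 2.
Heap B is a plain Nim heap of size 6, so its Grundy value is 6.
Heap C is a plain Nim heap of size 5, so its Grundy value is 5.
By the Sprague-Grundy theorem, the Grundy value of a sum of independent games is the XOR of the component values.
Combined value = 2 XOR 6 XOR 5 = 1.

1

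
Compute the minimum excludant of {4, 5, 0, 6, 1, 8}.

2

The values 0, 1 are all present; 2 is the first non-negative integer missing from the set.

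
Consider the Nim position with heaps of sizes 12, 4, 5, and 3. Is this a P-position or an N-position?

N-position

In binary:
  1100  (12)
  0100  (4)
  0101  (5)
  0011  (3)
  ----
  1110  (14)
The nim-sum is 14 ≠ 0, so this is an N-position: the player to move can win.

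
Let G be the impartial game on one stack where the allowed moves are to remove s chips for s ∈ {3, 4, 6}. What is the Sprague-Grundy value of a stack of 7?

Grundy values for subtraction set {3, 4, 6}:
k:     0  1  2  3  4  5  6  7
g(k):  0  0  0  1  1  1  2  2
So g(7) = 2.

2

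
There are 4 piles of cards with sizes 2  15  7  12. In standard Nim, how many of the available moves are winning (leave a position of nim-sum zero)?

3

Nim-sum: 2 ^ 15 ^ 7 ^ 12 = 6.
The overall nim-sum is X = 6. A pile of size p has a winning move iff p XOR X < p (reduce it to p XOR X).
  2: 2 XOR 6 = 4 ≥ 2 — no move.
  15: 15 XOR 6 = 9 < 15 — winning move (to 9).
  7: 7 XOR 6 = 1 < 7 — winning move (to 1).
  12: 12 XOR 6 = 10 < 12 — winning move (to 10).
That gives 3 winning moves.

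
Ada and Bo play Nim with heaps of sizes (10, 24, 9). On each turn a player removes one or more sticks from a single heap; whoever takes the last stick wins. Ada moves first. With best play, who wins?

Bitwise XOR of the heap sizes:
  01010  (10)
  11000  (24)
  01001  (9)
  -----
  11011  (27)
The nim-sum is 27 ≠ 0, so this is an N-position: the player to move can win; Ada has a winning move.

Ada wins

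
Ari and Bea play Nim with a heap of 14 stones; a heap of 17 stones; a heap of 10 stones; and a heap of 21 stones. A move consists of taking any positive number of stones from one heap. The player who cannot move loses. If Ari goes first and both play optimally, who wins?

Bea wins

Compute the nim-sum pairwise:
14 ^ 17 = 31
31 ^ 10 = 21
21 ^ 21 = 0
The nim-sum is 0, so this is a P-position: the player to move is in a losing position under optimal play; Ari is about to move from it and so loses — Bea wins.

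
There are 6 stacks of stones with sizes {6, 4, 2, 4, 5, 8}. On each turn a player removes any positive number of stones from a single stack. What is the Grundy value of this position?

9

Nim-sum: 6 ^ 4 ^ 2 ^ 4 ^ 5 ^ 8 = 9.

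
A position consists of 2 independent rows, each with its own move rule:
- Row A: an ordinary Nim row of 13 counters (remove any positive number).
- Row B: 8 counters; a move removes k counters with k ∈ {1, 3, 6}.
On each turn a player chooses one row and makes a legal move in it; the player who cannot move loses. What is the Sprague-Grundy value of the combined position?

Row A is a plain Nim row of size 13, so its Grundy value is 13.
Build the Grundy sequence for row B with g(k) = mex{g(k−s) : s ∈ {1, 3, 6}, s ≤ k}:
g(0) = mex{} = 0
g(1) = mex{0} = 1
g(2) = mex{1} = 0
g(3) = mex{0} = 1
g(4) = mex{1} = 0
g(5) = mex{0} = 1
g(6) = mex{0,1} = 2
g(7) = mex{0,1,2} = 3
g(8) = mex{0,1,3} = 2
So g(8) = 2.
By the Sprague-Grundy theorem, the Grundy value of a sum of independent games is the XOR of the component values.
Combined value = 13 ⊕ 2 = 15.

15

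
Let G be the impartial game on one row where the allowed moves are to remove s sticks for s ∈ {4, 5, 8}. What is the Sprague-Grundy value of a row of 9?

Build the Grundy sequence with g(k) = mex{g(k−s) : s ∈ {4, 5, 8}, s ≤ k}:
g(0) = mex{} = 0
g(1) = mex{} = 0
g(2) = mex{} = 0
g(3) = mex{} = 0
g(4) = mex{0} = 1
g(5) = mex{0} = 1
g(6) = mex{0} = 1
g(7) = mex{0} = 1
g(8) = mex{0,1} = 2
g(9) = mex{0,1} = 2
So g(9) = 2.

2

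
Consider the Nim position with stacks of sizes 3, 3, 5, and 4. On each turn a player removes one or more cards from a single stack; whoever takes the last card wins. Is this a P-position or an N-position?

Write each in binary and XOR column by column:
  011  (3)
  011  (3)
  101  (5)
  100  (4)
  ---
  001  (1)
The nim-sum is 1 ≠ 0, so this is an N-position: the player to move can win.

N-position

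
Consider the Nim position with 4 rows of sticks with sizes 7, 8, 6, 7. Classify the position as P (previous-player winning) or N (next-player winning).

Nim-sum: 7 XOR 8 XOR 6 XOR 7 = 14.
The nim-sum is 14 ≠ 0, so this is an N-position: the player to move can win.

N-position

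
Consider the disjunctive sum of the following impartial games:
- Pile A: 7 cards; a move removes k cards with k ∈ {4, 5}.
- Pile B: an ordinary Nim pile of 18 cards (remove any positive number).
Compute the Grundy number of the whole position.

19

For pile A, compute g(0), g(1), … with moves {4, 5}:
k:     0  1  2  3  4  5  6  7
g(k):  0  0  0  0  1  1  1  1
So g(7) = 1.
Pile B is a plain Nim pile of size 18, so its Grundy value is 18.
By the Sprague-Grundy theorem, the Grundy value of a sum of independent games is the XOR of the component values.
Combined value = 1 ⊕ 18 = 19.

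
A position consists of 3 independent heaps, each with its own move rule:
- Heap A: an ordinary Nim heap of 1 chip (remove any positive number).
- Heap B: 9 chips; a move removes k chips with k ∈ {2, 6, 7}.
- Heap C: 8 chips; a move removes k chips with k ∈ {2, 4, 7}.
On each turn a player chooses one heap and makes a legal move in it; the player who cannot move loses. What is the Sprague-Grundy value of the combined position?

Heap A is a plain Nim heap of size 1, so its Grundy value is 1.
For heap B, compute g(0), g(1), … with moves {2, 6, 7}:
k:     0  1  2  3  4  5  6  7  8  9
g(k):  0  0  1  1  0  0  1  1  2  0
So g(9) = 0.
Build the Grundy sequence for heap C with g(k) = mex{g(k−s) : s ∈ {2, 4, 7}, s ≤ k}:
k:     0  1  2  3  4  5  6  7  8
g(k):  0  0  1  1  2  2  0  3  1
So g(8) = 1.
By the Sprague-Grundy theorem, the Grundy value of a sum of independent games is the XOR of the component values.
Combined value = 1 ⊕ 0 ⊕ 1 = 0.

0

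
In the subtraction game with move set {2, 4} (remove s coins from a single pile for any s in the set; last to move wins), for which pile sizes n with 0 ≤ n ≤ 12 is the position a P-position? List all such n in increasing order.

0, 1, 6, 7, 12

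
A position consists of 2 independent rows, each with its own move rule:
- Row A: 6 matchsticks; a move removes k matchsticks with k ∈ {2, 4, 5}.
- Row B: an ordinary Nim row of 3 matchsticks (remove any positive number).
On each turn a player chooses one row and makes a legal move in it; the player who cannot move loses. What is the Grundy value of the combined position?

Build the Grundy sequence for row A with g(k) = mex{g(k−s) : s ∈ {2, 4, 5}, s ≤ k}:
k:     0  1  2  3  4  5  6
g(k):  0  0  1  1  2  2  3
So g(6) = 3.
Row B is a plain Nim row of size 3, so its Grundy value is 3.
By the Sprague-Grundy theorem, the Grundy value of a sum of independent games is the XOR of the component values.
Combined value = 3 XOR 3 = 0.

0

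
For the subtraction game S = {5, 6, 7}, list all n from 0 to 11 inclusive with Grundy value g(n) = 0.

Compute g(0), g(1), … for moves {5, 6, 7}:
g(0) = mex{} = 0
g(1) = mex{} = 0
g(2) = mex{} = 0
g(3) = mex{} = 0
g(4) = mex{} = 0
g(5) = mex{0} = 1
g(6) = mex{0} = 1
g(7) = mex{0} = 1
g(8) = mex{0} = 1
g(9) = mex{0} = 1
g(10) = mex{0,1} = 2
g(11) = mex{0,1} = 2
The P-positions (g = 0) in 0..11 are 0, 1, 2, 3, 4.

0, 1, 2, 3, 4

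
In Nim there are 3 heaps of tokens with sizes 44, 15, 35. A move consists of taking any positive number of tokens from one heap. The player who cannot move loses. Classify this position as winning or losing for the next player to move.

Write each in binary and XOR column by column:
  101100  (44)
  001111  (15)
  100011  (35)
  ------
  000000  (0)
The nim-sum is 0, so this is a P-position: the player to move is in a losing position under optimal play.

Losing position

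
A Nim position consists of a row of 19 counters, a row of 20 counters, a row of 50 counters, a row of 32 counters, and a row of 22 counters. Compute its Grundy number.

3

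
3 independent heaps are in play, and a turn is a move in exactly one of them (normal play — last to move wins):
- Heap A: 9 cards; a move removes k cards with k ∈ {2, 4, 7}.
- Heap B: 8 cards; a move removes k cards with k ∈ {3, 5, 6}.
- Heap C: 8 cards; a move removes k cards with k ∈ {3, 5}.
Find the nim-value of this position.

For heap A, compute g(0), g(1), … with moves {2, 4, 7}:
k:     0  1  2  3  4  5  6  7  8  9
g(k):  0  0  1  1  2  2  0  3  1  0
So g(9) = 0.
For heap B, compute g(0), g(1), … with moves {3, 5, 6}:
k:     0  1  2  3  4  5  6  7  8
g(k):  0  0  0  1  1  1  2  2  2
So g(8) = 2.
For heap C, compute g(0), g(1), … with moves {3, 5}:
k:     0  1  2  3  4  5  6  7  8
g(k):  0  0  0  1  1  1  2  2  0
So g(8) = 0.
By the Sprague-Grundy theorem, the Grundy value of a sum of independent games is the XOR of the component values.
Combined value = 0 XOR 2 XOR 0 = 2.

2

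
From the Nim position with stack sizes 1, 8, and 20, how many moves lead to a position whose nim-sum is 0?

Compute the nim-sum pairwise:
1 XOR 8 = 9
9 XOR 20 = 29
The overall nim-sum is X = 29. A stack of size p has a winning move iff p XOR X < p (reduce it to p XOR X).
  1: 1 XOR 29 = 28 ≥ 1 — no move.
  8: 8 XOR 29 = 21 ≥ 8 — no move.
  20: 20 XOR 29 = 9 < 20 — winning move (to 9).
That gives 1 winning move.

1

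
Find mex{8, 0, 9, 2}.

1

0 is in the set but 1 is not, so the mex is 1.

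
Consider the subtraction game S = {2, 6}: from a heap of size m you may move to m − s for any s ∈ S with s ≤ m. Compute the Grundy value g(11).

Build the Grundy sequence with g(k) = mex{g(k−s) : s ∈ {2, 6}, s ≤ k}:
g(0) = mex{} = 0
g(1) = mex{} = 0
g(2) = mex{0} = 1
g(3) = mex{0} = 1
g(4) = mex{1} = 0
g(5) = mex{1} = 0
g(6) = mex{0} = 1
g(7) = mex{0} = 1
g(8) = mex{1} = 0
g(9) = mex{1} = 0
g(10) = mex{0} = 1
g(11) = mex{0} = 1
So g(11) = 1.

1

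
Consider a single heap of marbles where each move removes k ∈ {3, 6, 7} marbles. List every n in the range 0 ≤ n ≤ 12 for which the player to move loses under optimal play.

0, 1, 2, 10, 11, 12

Grundy values for subtraction set {3, 6, 7}:
g(0) = mex{} = 0
g(1) = mex{} = 0
g(2) = mex{} = 0
g(3) = mex{0} = 1
g(4) = mex{0} = 1
g(5) = mex{0} = 1
g(6) = mex{0,1} = 2
g(7) = mex{0,1} = 2
g(8) = mex{0,1} = 2
g(9) = mex{0,1,2} = 3
g(10) = mex{1,2} = 0
g(11) = mex{1,2} = 0
g(12) = mex{1,2,3} = 0
The P-positions (g = 0) in 0..12 are 0, 1, 2, 10, 11, 12.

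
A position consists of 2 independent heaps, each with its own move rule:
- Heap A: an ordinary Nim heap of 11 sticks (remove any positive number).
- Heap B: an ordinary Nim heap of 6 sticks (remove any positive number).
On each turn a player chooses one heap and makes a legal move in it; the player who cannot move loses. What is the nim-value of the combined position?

13

Heap A is a plain Nim heap of size 11, so its Grundy value is 11.
Heap B is a plain Nim heap of size 6, so its Grundy value is 6.
The value of a disjunctive sum is the nim-sum of the parts.
Combined value = 11 XOR 6 = 13.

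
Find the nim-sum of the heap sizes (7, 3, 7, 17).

18

Compute the nim-sum pairwise:
7 ⊕ 3 = 4
4 ⊕ 7 = 3
3 ⊕ 17 = 18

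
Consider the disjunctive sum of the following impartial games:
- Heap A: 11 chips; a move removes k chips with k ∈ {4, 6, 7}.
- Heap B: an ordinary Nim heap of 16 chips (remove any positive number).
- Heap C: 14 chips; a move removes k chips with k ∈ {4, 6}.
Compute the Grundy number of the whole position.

17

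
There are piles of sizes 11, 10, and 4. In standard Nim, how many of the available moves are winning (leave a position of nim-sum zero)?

Compute the nim-sum pairwise:
11 XOR 10 = 1
1 XOR 4 = 5
The overall nim-sum is X = 5. A pile of size p has a winning move iff p XOR X < p (reduce it to p XOR X).
  11: 11 XOR 5 = 14 ≥ 11 — no move.
  10: 10 XOR 5 = 15 ≥ 10 — no move.
  4: 4 XOR 5 = 1 < 4 — winning move (to 1).
That gives 1 winning move.

1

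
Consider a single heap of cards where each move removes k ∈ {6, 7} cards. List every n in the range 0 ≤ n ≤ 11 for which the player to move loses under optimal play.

Grundy values for subtraction set {6, 7}:
k:     0  1  2  3  4  5  6  7  8  9 10 11
g(k):  0  0  0  0  0  0  1  1  1  1  1  1
The P-positions (g = 0) in 0..11 are 0, 1, 2, 3, 4, 5.

0, 1, 2, 3, 4, 5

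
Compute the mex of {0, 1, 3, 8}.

The values 0, 1 are all present; 2 is the first non-negative integer missing from the set.

2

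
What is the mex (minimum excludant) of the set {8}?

0

0 is not in the set, so the mex is 0.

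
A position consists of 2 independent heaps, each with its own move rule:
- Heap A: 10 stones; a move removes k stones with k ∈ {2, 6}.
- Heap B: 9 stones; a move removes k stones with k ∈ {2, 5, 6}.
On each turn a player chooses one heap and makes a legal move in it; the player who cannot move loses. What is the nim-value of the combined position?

Build the Grundy sequence for heap A with g(k) = mex{g(k−s) : s ∈ {2, 6}, s ≤ k}:
k:     0  1  2  3  4  5  6  7  8  9 10
g(k):  0  0  1  1  0  0  1  1  0  0  1
So g(10) = 1.
For heap B, compute g(0), g(1), … with moves {2, 5, 6}:
k:     0  1  2  3  4  5  6  7  8  9
g(k):  0  0  1  1  0  2  1  3  0  2
So g(9) = 2.
By the Sprague-Grundy theorem, the Grundy value of a sum of independent games is the XOR of the component values.
Combined value = 1 ⊕ 2 = 3.

3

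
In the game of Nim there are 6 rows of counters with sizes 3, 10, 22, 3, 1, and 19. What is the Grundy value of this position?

14

Nim-sum: 3 XOR 10 XOR 22 XOR 3 XOR 1 XOR 19 = 14.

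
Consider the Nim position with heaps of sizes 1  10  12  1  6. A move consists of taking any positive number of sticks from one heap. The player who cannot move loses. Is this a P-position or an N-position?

P-position

Compute the nim-sum pairwise:
1 ⊕ 10 = 11
11 ⊕ 12 = 7
7 ⊕ 1 = 6
6 ⊕ 6 = 0
The nim-sum is 0, so this is a P-position: the player to move is in a losing position under optimal play.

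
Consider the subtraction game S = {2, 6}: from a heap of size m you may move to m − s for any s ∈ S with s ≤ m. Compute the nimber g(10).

Build the Grundy sequence with g(k) = mex{g(k−s) : s ∈ {2, 6}, s ≤ k}:
k:     0  1  2  3  4  5  6  7  8  9 10
g(k):  0  0  1  1  0  0  1  1  0  0  1
So g(10) = 1.

1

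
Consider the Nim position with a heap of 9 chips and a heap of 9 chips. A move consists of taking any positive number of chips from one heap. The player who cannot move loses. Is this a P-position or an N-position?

P-position

Nim-sum: 9 ^ 9 = 0.
The nim-sum is 0, so this is a P-position: the player to move is in a losing position under optimal play.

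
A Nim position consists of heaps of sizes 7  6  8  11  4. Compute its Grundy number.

6

Nim-sum: 7 XOR 6 XOR 8 XOR 11 XOR 4 = 6.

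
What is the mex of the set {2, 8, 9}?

0 is not in the set, so the mex is 0.

0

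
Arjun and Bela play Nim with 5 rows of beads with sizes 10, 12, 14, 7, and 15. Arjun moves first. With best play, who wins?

Nim-sum: 10 ⊕ 12 ⊕ 14 ⊕ 7 ⊕ 15 = 0.
The nim-sum is 0, so this is a P-position: the player to move is in a losing position under optimal play; Arjun is about to move from it and so loses — Bela wins.

Bela wins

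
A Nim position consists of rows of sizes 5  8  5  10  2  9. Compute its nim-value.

9

Nim-sum: 5 ^ 8 ^ 5 ^ 10 ^ 2 ^ 9 = 9.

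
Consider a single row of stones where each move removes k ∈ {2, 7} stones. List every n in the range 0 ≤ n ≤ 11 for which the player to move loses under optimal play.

0, 1, 4, 5, 9, 10

Build the Grundy sequence with g(k) = mex{g(k−s) : s ∈ {2, 7}, s ≤ k}:
k:     0  1  2  3  4  5  6  7  8  9 10 11
g(k):  0  0  1  1  0  0  1  1  2  0  0  1
The P-positions (g = 0) in 0..11 are 0, 1, 4, 5, 9, 10.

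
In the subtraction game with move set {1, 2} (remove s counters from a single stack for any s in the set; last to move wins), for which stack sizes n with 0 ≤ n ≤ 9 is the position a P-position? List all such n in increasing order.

Grundy values for subtraction set {1, 2}:
k:     0  1  2  3  4  5  6  7  8  9
g(k):  0  1  2  0  1  2  0  1  2  0
The P-positions (g = 0) in 0..9 are 0, 3, 6, 9.

0, 3, 6, 9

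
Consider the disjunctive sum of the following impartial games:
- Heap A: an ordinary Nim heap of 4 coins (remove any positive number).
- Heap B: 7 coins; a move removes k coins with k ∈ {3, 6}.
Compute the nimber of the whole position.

6

Heap A is a plain Nim heap of size 4, so its Grundy value is 4.
For heap B, compute g(0), g(1), … with moves {3, 6}:
k:     0  1  2  3  4  5  6  7
g(k):  0  0  0  1  1  1  2  2
So g(7) = 2.
The value of a disjunctive sum is the nim-sum of the parts.
Combined value = 4 XOR 2 = 6.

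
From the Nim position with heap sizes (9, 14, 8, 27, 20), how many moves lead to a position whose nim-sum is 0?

0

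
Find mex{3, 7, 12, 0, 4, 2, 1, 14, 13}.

5

The values 0, 1, 2, 3, 4 are all present; 5 is the first non-negative integer missing from the set.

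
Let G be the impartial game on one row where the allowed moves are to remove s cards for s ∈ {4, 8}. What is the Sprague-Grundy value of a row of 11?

2

Compute g(0), g(1), … for moves {4, 8}:
k:     0  1  2  3  4  5  6  7  8  9 10 11
g(k):  0  0  0  0  1  1  1  1  2  2  2  2
So g(11) = 2.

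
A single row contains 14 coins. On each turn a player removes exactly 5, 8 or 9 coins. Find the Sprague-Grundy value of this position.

Compute g(0), g(1), … for moves {5, 8, 9}:
k:     0  1  2  3  4  5  6  7  8  9 10 11 12 13 14
g(k):  0  0  0  0  0  1  1  1  1  1  2  2  2  2  0
So g(14) = 0.

0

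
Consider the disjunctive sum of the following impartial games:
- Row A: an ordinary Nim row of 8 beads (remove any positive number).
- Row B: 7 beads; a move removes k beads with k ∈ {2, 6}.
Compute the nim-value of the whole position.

Row A is a plain Nim row of size 8, so its Grundy value is 8.
Grundy values for row B (subtraction set {2, 6}):
g(0) = mex{} = 0
g(1) = mex{} = 0
g(2) = mex{0} = 1
g(3) = mex{0} = 1
g(4) = mex{1} = 0
g(5) = mex{1} = 0
g(6) = mex{0} = 1
g(7) = mex{0} = 1
So g(7) = 1.
The value of a disjunctive sum is the nim-sum of the parts.
Combined value = 8 XOR 1 = 9.

9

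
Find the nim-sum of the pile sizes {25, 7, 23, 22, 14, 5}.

Nim-sum: 25 XOR 7 XOR 23 XOR 22 XOR 14 XOR 5 = 20.

20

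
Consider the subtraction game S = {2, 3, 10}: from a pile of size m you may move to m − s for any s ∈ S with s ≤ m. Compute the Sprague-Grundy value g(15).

Grundy values for subtraction set {2, 3, 10}:
k:     0  1  2  3  4  5  6  7  8  9 10 11 12 13 14 15
g(k):  0  0  1  1  2  0  0  1  1  2  2  3  0  0  1  1
So g(15) = 1.

1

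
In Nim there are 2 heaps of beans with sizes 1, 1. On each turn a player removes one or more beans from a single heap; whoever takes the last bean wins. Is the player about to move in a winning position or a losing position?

Nim-sum: 1 ^ 1 = 0.
The nim-sum is 0, so this is a P-position: the player to move is in a losing position under optimal play.

Losing position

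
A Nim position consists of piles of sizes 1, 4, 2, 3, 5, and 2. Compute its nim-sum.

3

Compute the nim-sum pairwise:
1 XOR 4 = 5
5 XOR 2 = 7
7 XOR 3 = 4
4 XOR 5 = 1
1 XOR 2 = 3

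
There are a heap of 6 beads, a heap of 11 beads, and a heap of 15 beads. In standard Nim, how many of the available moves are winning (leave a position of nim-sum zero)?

3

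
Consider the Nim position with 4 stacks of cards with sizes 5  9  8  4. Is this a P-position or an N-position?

P-position

Compute the nim-sum pairwise:
5 XOR 9 = 12
12 XOR 8 = 4
4 XOR 4 = 0
The nim-sum is 0, so this is a P-position: the player to move is in a losing position under optimal play.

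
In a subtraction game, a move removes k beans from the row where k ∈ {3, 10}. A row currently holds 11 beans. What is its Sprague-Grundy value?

1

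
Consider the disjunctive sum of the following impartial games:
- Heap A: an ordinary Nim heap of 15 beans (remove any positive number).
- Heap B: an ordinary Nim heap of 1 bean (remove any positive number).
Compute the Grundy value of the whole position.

14

Heap A is a plain Nim heap of size 15, so its Grundy value is 15.
Heap B is a plain Nim heap of size 1, so its Grundy value is 1.
The value of a disjunctive sum is the nim-sum of the parts.
Combined value = 15 ⊕ 1 = 14.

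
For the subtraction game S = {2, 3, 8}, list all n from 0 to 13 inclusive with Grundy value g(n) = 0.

Grundy values for subtraction set {2, 3, 8}:
g(0) = mex{} = 0
g(1) = mex{} = 0
g(2) = mex{0} = 1
g(3) = mex{0} = 1
g(4) = mex{0,1} = 2
g(5) = mex{1} = 0
g(6) = mex{1,2} = 0
g(7) = mex{0,2} = 1
g(8) = mex{0} = 1
g(9) = mex{0,1} = 2
g(10) = mex{1} = 0
g(11) = mex{1,2} = 0
g(12) = mex{0,2} = 1
g(13) = mex{0} = 1
The P-positions (g = 0) in 0..13 are 0, 1, 5, 6, 10, 11.

0, 1, 5, 6, 10, 11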